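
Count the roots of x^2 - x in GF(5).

2

Write P(x) = x^2 - x.
Evaluate at each of the 5 elements of GF(5):
P(0) = 0 → root; P(1) = 0 → root; P(2) = 2; P(3) = 1; P(4) = 2.
Roots: {0, 1}.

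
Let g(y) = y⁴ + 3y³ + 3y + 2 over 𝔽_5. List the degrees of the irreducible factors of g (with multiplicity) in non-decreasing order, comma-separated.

4

Roots in 𝔽_5: g(0) = 2; g(1) = 4; g(2) = 3; g(3) = 3; g(4) = 2.
Complete factorization: g(y) = (y⁴ + 3y³ + 3y + 2).
Factor degrees with multiplicity: 4 = 4.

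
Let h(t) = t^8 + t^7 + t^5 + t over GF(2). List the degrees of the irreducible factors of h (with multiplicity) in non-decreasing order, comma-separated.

Roots in GF(2): h(0) = 0 → root; h(1) = 0 → root.
Linear factors from roots: (t), (t + 1).
Complete factorization: h(t) = (t)·(t + 1)·(t^2 + t + 1)·(t^4 + t^3 + 1).
Factor degrees with multiplicity: 1 + 1 + 2 + 4 = 8.

1, 1, 2, 4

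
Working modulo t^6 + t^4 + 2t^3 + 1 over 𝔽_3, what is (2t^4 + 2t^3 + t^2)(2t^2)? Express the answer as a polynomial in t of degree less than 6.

t^5 + t^4 + t^3 + 2

Multiply in 𝔽_3[t]: (2t^4 + 2t^3 + t^2)·(2t^2) = t^6 + t^5 + 2t^4.
Reduce using t^6 ≡ 2t^4 + t^3 + 2 (mod t^6 + t^4 + 2t^3 + 1).
Reduced: t^5 + t^4 + t^3 + 2.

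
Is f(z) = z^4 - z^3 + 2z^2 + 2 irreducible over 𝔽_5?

Check for roots in 𝔽_5: f(0) = 2; f(1) = 4; f(2) = 3; f(3) = 4; f(4) = 1.
No roots, so no linear factors.
Degree-2 irreducible divisors: test the 10 monic irreducibles of degree 2 over GF(5).
None of them divide f (all give nonzero remainder).
No irreducible factor of degree ≤ 2 exists, so f is irreducible over GF(5).

Yes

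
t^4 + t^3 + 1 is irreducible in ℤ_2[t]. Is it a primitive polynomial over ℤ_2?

Yes

Write f(t) = t^4 + t^3 + 1.
|GF(2^4)^×| = 2^4 − 1 = 15. Prime factorization: 15 = 3·5.
f is primitive ⇔ t has order 15 in GF(2)[t]/(f), i.e. t^(15/q) ≠ 1 for each prime q | 15.
t^(5) mod f = t^3 + t + 1.
t^(3) mod f = t^3.
None equal 1, so t has full order 15; f is primitive.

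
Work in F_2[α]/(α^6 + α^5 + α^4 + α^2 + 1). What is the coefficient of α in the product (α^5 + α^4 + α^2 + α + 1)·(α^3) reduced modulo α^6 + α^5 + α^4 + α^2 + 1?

Multiply in F_2[α]: (α^5 + α^4 + α^2 + α + 1)·(α^3) = α^8 + α^7 + α^5 + α^4 + α^3.
Reduce using α^6 ≡ α^5 + α^4 + α^2 + 1 (mod α^6 + α^5 + α^4 + α^2 + 1).
Reduced: α^4 + α^3 + 1.

0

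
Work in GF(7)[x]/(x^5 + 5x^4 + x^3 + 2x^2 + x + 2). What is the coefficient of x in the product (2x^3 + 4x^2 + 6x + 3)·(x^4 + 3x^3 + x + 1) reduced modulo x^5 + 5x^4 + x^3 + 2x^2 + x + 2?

0

Multiply in GF(7)[x]: (2x^3 + 4x^2 + 6x + 3)·(x^4 + 3x^3 + x + 1) = 2x^7 + 3x^6 + 4x^5 + 2x^4 + x^3 + 3x^2 + 2x + 3.
Reduce using x^5 ≡ 2x^4 + 6x^3 + 5x^2 + 6x + 5 (mod x^5 + 5x^4 + x^3 + 2x^2 + x + 2).
Reduced: 2x^4 + 4x^3 + 2x^2 + 6.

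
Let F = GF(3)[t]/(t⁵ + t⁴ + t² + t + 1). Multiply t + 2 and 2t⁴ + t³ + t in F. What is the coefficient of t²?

2

Multiply in GF(3)[t]: (t + 2)·(2t⁴ + t³ + t) = 2t⁵ + 2t⁴ + 2t³ + t² + 2t.
Reduce using t⁵ ≡ 2t⁴ + 2t² + 2t + 2 (mod t⁵ + t⁴ + t² + t + 1).
Reduced: 2t³ + 2t² + 1.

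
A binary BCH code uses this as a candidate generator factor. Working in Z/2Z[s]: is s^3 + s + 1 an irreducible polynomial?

Yes

Write P(s) = s^3 + s + 1.
Check for roots in Z/2Z: P(0) = 1; P(1) = 1.
No roots. A degree-3 polynomial over a field with no linear factor is irreducible.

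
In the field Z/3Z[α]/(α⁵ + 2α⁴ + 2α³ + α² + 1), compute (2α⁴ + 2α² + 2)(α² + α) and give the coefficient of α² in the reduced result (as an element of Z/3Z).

1

Multiply in Z/3Z[α]: (2α⁴ + 2α² + 2)·(α² + α) = 2α⁶ + 2α⁵ + 2α⁴ + 2α³ + 2α² + 2α.
Reduce using α⁵ ≡ α⁴ + α³ + 2α² + 2 (mod α⁵ + 2α⁴ + 2α³ + α² + 1).
Reduced: 2α⁴ + α³ + α² + 2.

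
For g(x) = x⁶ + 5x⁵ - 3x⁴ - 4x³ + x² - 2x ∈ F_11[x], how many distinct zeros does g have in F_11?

2

Evaluate at each of the 11 elements of F_11:
g(0) = 0 → root; g(1) = 9; g(2) = 1; g(3) = 1; g(4) = 5; g(5) = 4; g(6) = 2; g(7) = 6; g(8) = 10; g(9) = 6; g(10) = 0 → root.
Roots: {0, 10}.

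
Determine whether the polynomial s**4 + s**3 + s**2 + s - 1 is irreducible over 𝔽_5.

Yes

Write P(s) = s**4 + s**3 + s**2 + s - 1.
Check for roots in 𝔽_5: P(0) = 4; P(1) = 3; P(2) = 4; P(3) = 4; P(4) = 4.
No roots, so no linear factors.
Degree-2 irreducible divisors: test the 10 monic irreducibles of degree 2 over GF(5).
None of them divide P (all give nonzero remainder).
No irreducible factor of degree ≤ 2 exists, so P is irreducible over GF(5).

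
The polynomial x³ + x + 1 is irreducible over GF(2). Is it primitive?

Write f(x) = x³ + x + 1.
|GF(2^3)^×| = 2^3 − 1 = 7. Prime factorization: 7 = 7.
f is primitive ⇔ x has order 7 in GF(2)[x]/(f), i.e. x^(7/q) ≠ 1 for each prime q | 7.
x^(1) mod f = x.
None equal 1, so x has full order 7; f is primitive.

Yes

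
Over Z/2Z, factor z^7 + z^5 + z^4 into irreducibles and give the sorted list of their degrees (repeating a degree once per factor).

1, 1, 1, 1, 3

Write h(z) = z^7 + z^5 + z^4.
Roots in Z/2Z: h(0) = 0 → root; h(1) = 1.
Linear factors from roots: (z).
Complete factorization: h(z) = (z)^4·(z^3 + z + 1).
Factor degrees with multiplicity: 1 + 1 + 1 + 1 + 3 = 7.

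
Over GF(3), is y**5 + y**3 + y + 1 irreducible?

Yes

Write P(y) = y**5 + y**3 + y + 1.
Check for roots in GF(3): P(0) = 1; P(1) = 1; P(2) = 1.
No roots, so no linear factors.
Monic irreducibles of degree 2 over GF(3): y**2 + 1, y**2 + y + 2, y**2 + 2y + 2.
None of them divide P (all give nonzero remainder).
No irreducible factor of degree ≤ 2 exists, so P is irreducible over GF(3).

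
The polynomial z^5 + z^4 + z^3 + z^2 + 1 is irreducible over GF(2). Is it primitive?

Write f(z) = z^5 + z^4 + z^3 + z^2 + 1.
|GF(2^5)^×| = 2^5 − 1 = 31. Prime factorization: 31 = 31.
f is primitive ⇔ z has order 31 in GF(2)[z]/(f), i.e. z^(31/q) ≠ 1 for each prime q | 31.
z^(1) mod f = z.
None equal 1, so z has full order 31; f is primitive.

Yes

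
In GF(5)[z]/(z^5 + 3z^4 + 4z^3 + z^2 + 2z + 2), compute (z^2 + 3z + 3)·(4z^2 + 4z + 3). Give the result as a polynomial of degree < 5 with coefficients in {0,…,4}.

4z^4 + z^3 + 2z^2 + z + 4

Multiply in GF(5)[z]: (z^2 + 3z + 3)·(4z^2 + 4z + 3) = 4z^4 + z^3 + 2z^2 + z + 4.
Reduced: 4z^4 + z^3 + 2z^2 + z + 4.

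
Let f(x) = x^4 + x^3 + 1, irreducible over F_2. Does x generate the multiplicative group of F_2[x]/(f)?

Yes

|GF(2^4)^×| = 2^4 − 1 = 15. Prime factorization: 15 = 3·5.
f is primitive ⇔ x has order 15 in GF(2)[x]/(f), i.e. x^(15/q) ≠ 1 for each prime q | 15.
x^(5) mod f = x^3 + x + 1.
x^(3) mod f = x^3.
None equal 1, so x has full order 15; f is primitive.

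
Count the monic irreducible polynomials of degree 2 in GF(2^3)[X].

Gauss's count: N_{8}(2) = (1/2) Σ_{d|2} μ(2/d)·8^d.
Divisors of 2: 1, 2; μ(2/d) for each: -1, 1.
Σ = − 8^1 + 8^2 = 56.
N = 56/2 = 28.

28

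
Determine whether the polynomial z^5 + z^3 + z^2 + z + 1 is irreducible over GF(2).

Yes

Write h(z) = z^5 + z^3 + z^2 + z + 1.
Check for roots in GF(2): h(0) = 1; h(1) = 1.
No roots, so no linear factors.
Monic irreducibles of degree 2 over GF(2): z^2 + z + 1.
None of them divide h (all give nonzero remainder).
No irreducible factor of degree ≤ 2 exists, so h is irreducible over GF(2).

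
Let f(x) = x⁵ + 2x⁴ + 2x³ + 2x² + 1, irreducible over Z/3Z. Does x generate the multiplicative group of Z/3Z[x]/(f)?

No

|GF(3^5)^×| = 3^5 − 1 = 242. Prime factorization: 242 = 2·11^2.
f is primitive ⇔ x has order 242 in GF(3)[x]/(f), i.e. x^(242/q) ≠ 1 for each prime q | 242.
x^(121) mod f = 2.
x^(22) mod f = 1
Since x^(22) = 1, the order of x divides 22 < 242; not primitive.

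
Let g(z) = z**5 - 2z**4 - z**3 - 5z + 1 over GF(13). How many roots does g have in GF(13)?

Evaluate at each of the 13 elements of GF(13):
g(0) = 1; g(1) = 7; g(2) = 9; g(3) = 1; g(4) = 0 → root; g(5) = 10; g(6) = 12; g(7) = 6; g(8) = 1; g(9) = 5; g(10) = 2; g(11) = 7; g(12) = 4.
Roots: {4}.

1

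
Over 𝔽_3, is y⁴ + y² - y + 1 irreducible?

Yes

Write m(y) = y⁴ + y² - y + 1.
Check for roots in 𝔽_3: m(0) = 1; m(1) = 2; m(2) = 1.
No roots, so no linear factors.
Monic irreducibles of degree 2 over GF(3): y² + 1, y² + y - 1, y² - y - 1.
None of them divide m (all give nonzero remainder).
No irreducible factor of degree ≤ 2 exists, so m is irreducible over GF(3).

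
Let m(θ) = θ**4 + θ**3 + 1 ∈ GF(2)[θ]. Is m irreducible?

Yes

Check for roots in GF(2): m(0) = 1; m(1) = 1.
No roots, so no linear factors.
Monic irreducibles of degree 2 over GF(2): θ**2 + θ + 1.
None of them divide m (all give nonzero remainder).
No irreducible factor of degree ≤ 2 exists, so m is irreducible over GF(2).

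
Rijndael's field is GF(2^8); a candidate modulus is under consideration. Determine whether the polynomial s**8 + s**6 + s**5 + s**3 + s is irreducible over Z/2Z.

Write f(s) = s**8 + s**6 + s**5 + s**3 + s.
Check for roots in Z/2Z: f(0) = 0 → root; f(1) = 1.
f(0) = 0, so (s) divides f(s); f is reducible.

No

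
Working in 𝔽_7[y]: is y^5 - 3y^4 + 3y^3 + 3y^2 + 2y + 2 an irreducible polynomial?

Write m(y) = y^5 - 3y^4 + 3y^3 + 3y^2 + 2y + 2.
Check for roots in 𝔽_7: m(0) = 2; m(1) = 1; m(2) = 5; m(3) = 4; m(4) = 2; m(5) = 4; m(6) = 3.
No roots, so no linear factors.
Degree-2 irreducible divisors: test the 21 monic irreducibles of degree 2 over GF(7).
None of them divide m (all give nonzero remainder).
No irreducible factor of degree ≤ 2 exists, so m is irreducible over GF(7).

Yes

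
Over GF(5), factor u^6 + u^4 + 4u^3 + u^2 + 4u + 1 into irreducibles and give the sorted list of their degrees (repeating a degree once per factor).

1, 1, 1, 3

Write g(u) = u^6 + u^4 + 4u^3 + u^2 + 4u + 1.
Roots in GF(5): g(0) = 1; g(1) = 2; g(2) = 0 → root; g(3) = 0 → root; g(4) = 1.
Linear factors from roots: (u + 3), (u + 2).
Complete factorization: g(u) = (u + 2)·(u + 3)^2·(u^3 + 2u^2 + 4u + 2).
Factor degrees with multiplicity: 1 + 1 + 1 + 3 = 6.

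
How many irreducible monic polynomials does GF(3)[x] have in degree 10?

5880

Gauss's count: N_{3}(10) = (1/10) Σ_{d|10} μ(10/d)·3^d.
Divisors of 10: 1, 2, 5, 10; μ(10/d) for each: 1, -1, -1, 1.
Σ = 3^1 − 3^2 − 3^5 + 3^10 = 58800.
N = 58800/10 = 5880.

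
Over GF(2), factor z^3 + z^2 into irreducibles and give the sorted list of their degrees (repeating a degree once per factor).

1, 1, 1

Write h(z) = z^3 + z^2.
Roots in GF(2): h(0) = 0 → root; h(1) = 0 → root.
Linear factors from roots: (z), (z + 1).
Complete factorization: h(z) = (z + 1)·(z)^2.
Factor degrees with multiplicity: 1 + 1 + 1 = 3.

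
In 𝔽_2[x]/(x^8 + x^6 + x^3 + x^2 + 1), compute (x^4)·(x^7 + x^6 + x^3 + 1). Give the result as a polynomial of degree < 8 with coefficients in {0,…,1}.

x^4 + x^3 + x + 1

Multiply in 𝔽_2[x]: (x^4)·(x^7 + x^6 + x^3 + 1) = x^11 + x^10 + x^7 + x^4.
Reduce using x^8 ≡ x^6 + x^3 + x^2 + 1 (mod x^8 + x^6 + x^3 + x^2 + 1).
Reduced: x^4 + x^3 + x + 1.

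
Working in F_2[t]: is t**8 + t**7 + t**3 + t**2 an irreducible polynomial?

Write m(t) = t**8 + t**7 + t**3 + t**2.
Check for roots in F_2: m(0) = 0 → root; m(1) = 0 → root.
m(0) = 0, so (t) divides m(t); m is reducible.

No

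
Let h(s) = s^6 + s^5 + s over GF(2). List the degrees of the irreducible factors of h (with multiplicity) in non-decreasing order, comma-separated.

1, 2, 3

Roots in GF(2): h(0) = 0 → root; h(1) = 1.
Linear factors from roots: (s).
Complete factorization: h(s) = (s)·(s^2 + s + 1)·(s^3 + s + 1).
Factor degrees with multiplicity: 1 + 2 + 3 = 6.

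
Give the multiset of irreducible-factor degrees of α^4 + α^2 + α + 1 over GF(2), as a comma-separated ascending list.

Write g(α) = α^4 + α^2 + α + 1.
Roots in GF(2): g(0) = 1; g(1) = 0 → root.
Linear factors from roots: (α + 1).
Complete factorization: g(α) = (α + 1)·(α^3 + α^2 + 1).
Factor degrees with multiplicity: 1 + 3 = 4.

1, 3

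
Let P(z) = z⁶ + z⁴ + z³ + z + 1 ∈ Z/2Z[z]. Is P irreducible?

Yes

Check for roots in Z/2Z: P(0) = 1; P(1) = 1.
No roots, so no linear factors.
Monic irreducibles of degree 2 over GF(2): z² + z + 1.
None of them divide P (all give nonzero remainder).
Monic irreducibles of degree 3 over GF(2): z³ + z + 1, z³ + z² + 1.
None of them divide P (all give nonzero remainder).
No irreducible factor of degree ≤ 3 exists, so P is irreducible over GF(2).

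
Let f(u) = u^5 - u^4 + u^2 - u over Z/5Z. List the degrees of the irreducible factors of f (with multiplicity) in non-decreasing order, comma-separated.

Roots in Z/5Z: f(0) = 0 → root; f(1) = 0 → root; f(2) = 3; f(3) = 3; f(4) = 0 → root.
Linear factors from roots: (u), (u - 1), (u + 1).
Complete factorization: f(u) = (u)·(u + 1)·(u - 1)·(u^2 - u + 1).
Factor degrees with multiplicity: 1 + 1 + 1 + 2 = 5.

1, 1, 1, 2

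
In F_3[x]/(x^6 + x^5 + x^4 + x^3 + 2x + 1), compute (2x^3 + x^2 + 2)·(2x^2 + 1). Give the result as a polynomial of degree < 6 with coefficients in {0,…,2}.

Multiply in F_3[x]: (2x^3 + x^2 + 2)·(2x^2 + 1) = x^5 + 2x^4 + 2x^3 + 2x^2 + 2.
Reduced: x^5 + 2x^4 + 2x^3 + 2x^2 + 2.

x^5 + 2x^4 + 2x^3 + 2x^2 + 2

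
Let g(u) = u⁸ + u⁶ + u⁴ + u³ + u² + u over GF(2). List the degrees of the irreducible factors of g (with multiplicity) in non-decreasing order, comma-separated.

1, 1, 1, 2, 3

Roots in GF(2): g(0) = 0 → root; g(1) = 0 → root.
Linear factors from roots: (u), (u + 1).
Complete factorization: g(u) = (u)·(u + 1)^2·(u² + u + 1)·(u³ + u² + 1).
Factor degrees with multiplicity: 1 + 1 + 1 + 2 + 3 = 8.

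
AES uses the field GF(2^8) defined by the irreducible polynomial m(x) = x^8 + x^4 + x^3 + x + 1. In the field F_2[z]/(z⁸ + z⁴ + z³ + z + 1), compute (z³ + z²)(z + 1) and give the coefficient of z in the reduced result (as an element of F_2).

Multiply in F_2[z]: (z³ + z²)·(z + 1) = z⁴ + z².
Reduced: z⁴ + z².

0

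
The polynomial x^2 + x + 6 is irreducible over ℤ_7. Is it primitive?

Write f(x) = x^2 + x + 6.
|GF(7^2)^×| = 7^2 − 1 = 48. Prime factorization: 48 = 2^4·3.
f is primitive ⇔ x has order 48 in GF(7)[x]/(f), i.e. x^(48/q) ≠ 1 for each prime q | 48.
x^(24) mod f = 6.
x^(16) mod f = 1
Since x^(16) = 1, the order of x divides 16 < 48; not primitive.

No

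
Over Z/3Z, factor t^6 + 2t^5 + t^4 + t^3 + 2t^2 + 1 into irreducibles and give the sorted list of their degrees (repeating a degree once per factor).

6

Write f(t) = t^6 + 2t^5 + t^4 + t^3 + 2t^2 + 1.
Roots in Z/3Z: f(0) = 1; f(1) = 2; f(2) = 2.
Complete factorization: f(t) = (t^6 + 2t^5 + t^4 + t^3 + 2t^2 + 1).
Factor degrees with multiplicity: 6 = 6.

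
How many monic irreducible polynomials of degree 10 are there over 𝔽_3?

5880

By the necklace-counting formula, N_3(10) = (1/10) Σ_{d|10} μ(10/d)·3^d.
Divisors of 10: 1, 2, 5, 10; μ(10/d) for each: 1, -1, -1, 1.
Σ = 3^1 − 3^2 − 3^5 + 3^10 = 58800.
N = 58800/10 = 5880.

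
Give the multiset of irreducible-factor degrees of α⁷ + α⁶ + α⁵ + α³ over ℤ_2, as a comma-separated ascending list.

Write f(α) = α⁷ + α⁶ + α⁵ + α³.
Roots in ℤ_2: f(0) = 0 → root; f(1) = 0 → root.
Linear factors from roots: (α), (α + 1).
Complete factorization: f(α) = (α + 1)·(α)^3·(α³ + α + 1).
Factor degrees with multiplicity: 1 + 1 + 1 + 1 + 3 = 7.

1, 1, 1, 1, 3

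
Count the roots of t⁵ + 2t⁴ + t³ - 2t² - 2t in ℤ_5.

Write h(t) = t⁵ + 2t⁴ + t³ - 2t² - 2t.
Evaluate at each of the 5 elements of ℤ_5:
h(0) = 0 → root; h(1) = 0 → root; h(2) = 0 → root; h(3) = 3; h(4) = 0 → root.
Roots: {0, 1, 2, 4}.

4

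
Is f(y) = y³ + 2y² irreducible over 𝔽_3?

Check for roots in 𝔽_3: f(0) = 0 → root; f(1) = 0 → root; f(2) = 1.
f(0) = 0, so (y) divides f(y); f is reducible.

No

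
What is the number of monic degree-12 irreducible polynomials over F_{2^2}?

1397740

The number of monic irreducibles of degree 12 over GF(4) is (1/12)·Σ_{d∣12} μ(12/d) 4^d.
Divisors of 12: 1, 2, 3, 4, 6, 12; μ(12/d) for each: 0, 1, 0, -1, -1, 1.
Σ = 4^2 − 4^4 − 4^6 + 4^12 = 16772880.
N = 16772880/12 = 1397740.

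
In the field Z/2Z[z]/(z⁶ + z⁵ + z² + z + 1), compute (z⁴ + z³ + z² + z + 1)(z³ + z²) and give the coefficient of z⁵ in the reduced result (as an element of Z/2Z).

1

Multiply in Z/2Z[z]: (z⁴ + z³ + z² + z + 1)·(z³ + z²) = z⁷ + z².
Reduce using z⁶ ≡ z⁵ + z² + z + 1 (mod z⁶ + z⁵ + z² + z + 1).
Reduced: z⁵ + z³ + z² + 1.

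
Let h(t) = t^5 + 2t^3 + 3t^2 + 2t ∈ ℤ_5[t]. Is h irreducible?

Check for roots in ℤ_5: h(0) = 0 → root; h(1) = 3; h(2) = 4; h(3) = 0 → root; h(4) = 3.
h(0) = 0, so (t) divides h(t); h is reducible.

No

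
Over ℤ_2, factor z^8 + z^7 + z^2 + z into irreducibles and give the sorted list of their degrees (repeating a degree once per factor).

Write f(z) = z^8 + z^7 + z^2 + z.
Roots in ℤ_2: f(0) = 0 → root; f(1) = 0 → root.
Linear factors from roots: (z), (z + 1).
Complete factorization: f(z) = (z)·(z + 1)^3·(z^2 + z + 1)^2.
Factor degrees with multiplicity: 1 + 1 + 1 + 1 + 2 + 2 = 8.

1, 1, 1, 1, 2, 2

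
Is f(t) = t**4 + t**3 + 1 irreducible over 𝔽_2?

Yes

Check for roots in 𝔽_2: f(0) = 1; f(1) = 1.
No roots, so no linear factors.
Monic irreducibles of degree 2 over GF(2): t**2 + t + 1.
None of them divide f (all give nonzero remainder).
No irreducible factor of degree ≤ 2 exists, so f is irreducible over GF(2).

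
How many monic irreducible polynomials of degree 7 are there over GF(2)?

18

x^(2^7) − x is the product of all monic irreducibles of degree dividing 7; Möbius inversion gives N = (1/7) Σ μ(7/d)·2^d.
Divisors of 7: 1, 7; μ(7/d) for each: -1, 1.
Σ = − 2^1 + 2^7 = 126.
N = 126/7 = 18.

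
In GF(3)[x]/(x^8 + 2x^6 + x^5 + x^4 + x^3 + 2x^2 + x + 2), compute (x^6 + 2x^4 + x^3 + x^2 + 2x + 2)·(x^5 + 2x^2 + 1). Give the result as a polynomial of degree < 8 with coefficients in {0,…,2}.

Multiply in GF(3)[x]: (x^6 + 2x^4 + x^3 + x^2 + 2x + 2)·(x^5 + 2x^2 + 1) = x^11 + 2x^9 + x^7 + x^6 + x^5 + x^4 + 2x^3 + 2x^2 + 2x + 2.
Reduce using x^8 ≡ x^6 + 2x^5 + 2x^4 + 2x^3 + x^2 + 2x + 1 (mod x^8 + 2x^6 + x^5 + x^4 + x^3 + 2x^2 + x + 2).
Reduced: 2x^6 + x^4 + x^3 + x^2 + 1.

2x^6 + x^4 + x^3 + x^2 + 1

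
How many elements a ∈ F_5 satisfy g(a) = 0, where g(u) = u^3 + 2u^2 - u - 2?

Evaluate at each of the 5 elements of F_5:
g(0) = 3; g(1) = 0 → root; g(2) = 2; g(3) = 0 → root; g(4) = 0 → root.
Roots: {1, 3, 4}.

3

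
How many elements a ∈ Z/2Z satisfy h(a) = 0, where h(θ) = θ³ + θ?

2

Evaluate at each of the 2 elements of Z/2Z:
h(0) = 0 → root; h(1) = 0 → root.
Roots: {0, 1}.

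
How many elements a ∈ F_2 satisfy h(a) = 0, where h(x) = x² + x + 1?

Evaluate at each of the 2 elements of F_2:
h(0) = 1; h(1) = 1.
No element is a root.

0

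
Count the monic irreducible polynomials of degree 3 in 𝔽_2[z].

2

Gauss's count: N_{2}(3) = (1/3) Σ_{d|3} μ(3/d)·2^d.
Divisors of 3: 1, 3; μ(3/d) for each: -1, 1.
Σ = − 2^1 + 2^3 = 6.
N = 6/3 = 2.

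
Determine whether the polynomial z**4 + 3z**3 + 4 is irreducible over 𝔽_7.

Write P(z) = z**4 + 3z**3 + 4.
Check for roots in 𝔽_7: P(0) = 4; P(1) = 1; P(2) = 2; P(3) = 5; P(4) = 4; P(5) = 3; P(6) = 2.
No roots, so no linear factors.
Degree-2 irreducible divisors: test the 21 monic irreducibles of degree 2 over GF(7).
None of them divide P (all give nonzero remainder).
No irreducible factor of degree ≤ 2 exists, so P is irreducible over GF(7).

Yes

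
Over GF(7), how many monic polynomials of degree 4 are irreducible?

588

The number of monic irreducibles of degree 4 over GF(7) is (1/4)·Σ_{d∣4} μ(4/d) 7^d.
Divisors of 4: 1, 2, 4; μ(4/d) for each: 0, -1, 1.
Σ = − 7^2 + 7^4 = 2352.
N = 2352/4 = 588.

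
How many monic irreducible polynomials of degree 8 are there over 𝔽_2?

The number of monic irreducibles of degree 8 over GF(2) is (1/8)·Σ_{d∣8} μ(8/d) 2^d.
Divisors of 8: 1, 2, 4, 8; μ(8/d) for each: 0, 0, -1, 1.
Σ = − 2^4 + 2^8 = 240.
N = 240/8 = 30.

30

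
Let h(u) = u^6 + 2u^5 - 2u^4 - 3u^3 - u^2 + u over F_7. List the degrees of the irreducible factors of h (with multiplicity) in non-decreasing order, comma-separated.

1, 1, 1, 1, 2

Linear factors from roots: (u), (u - 2), (u - 3), (u + 2).
Complete factorization: h(u) = (u)·(u + 2)·(u - 3)·(u - 2)·(u^2 - 2u + 3).
Factor degrees with multiplicity: 1 + 1 + 1 + 1 + 2 = 6.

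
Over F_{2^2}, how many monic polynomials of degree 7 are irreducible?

2340

x^(4^7) − x is the product of all monic irreducibles of degree dividing 7; Möbius inversion gives N = (1/7) Σ μ(7/d)·4^d.
Divisors of 7: 1, 7; μ(7/d) for each: -1, 1.
Σ = − 4^1 + 4^7 = 16380.
N = 16380/7 = 2340.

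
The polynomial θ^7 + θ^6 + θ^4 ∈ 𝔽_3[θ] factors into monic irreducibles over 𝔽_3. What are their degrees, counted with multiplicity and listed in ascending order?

Write f(θ) = θ^7 + θ^6 + θ^4.
Roots in 𝔽_3: f(0) = 0 → root; f(1) = 0 → root; f(2) = 1.
Linear factors from roots: (θ), (θ + 2).
Complete factorization: f(θ) = (θ + 2)·(θ)^4·(θ^2 + 2θ + 2).
Factor degrees with multiplicity: 1 + 1 + 1 + 1 + 1 + 2 = 7.

1, 1, 1, 1, 1, 2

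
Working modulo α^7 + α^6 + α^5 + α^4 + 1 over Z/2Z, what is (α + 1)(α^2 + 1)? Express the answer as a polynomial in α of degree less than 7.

α^3 + α^2 + α + 1

Multiply in Z/2Z[α]: (α + 1)·(α^2 + 1) = α^3 + α^2 + α + 1.
Reduced: α^3 + α^2 + α + 1.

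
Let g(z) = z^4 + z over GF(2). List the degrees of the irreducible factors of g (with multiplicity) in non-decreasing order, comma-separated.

Roots in GF(2): g(0) = 0 → root; g(1) = 0 → root.
Linear factors from roots: (z), (z + 1).
Complete factorization: g(z) = (z)·(z + 1)·(z^2 + z + 1).
Factor degrees with multiplicity: 1 + 1 + 2 = 4.

1, 1, 2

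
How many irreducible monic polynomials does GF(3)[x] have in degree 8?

The number of monic irreducibles of degree 8 over GF(3) is (1/8)·Σ_{d∣8} μ(8/d) 3^d.
Divisors of 8: 1, 2, 4, 8; μ(8/d) for each: 0, 0, -1, 1.
Σ = − 3^4 + 3^8 = 6480.
N = 6480/8 = 810.

810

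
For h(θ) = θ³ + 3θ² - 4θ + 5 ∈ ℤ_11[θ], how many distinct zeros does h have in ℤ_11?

Evaluate at each of the 11 elements of ℤ_11:
h(0) = 5; h(1) = 5; h(2) = 6; h(3) = 3; h(4) = 2; h(5) = 9; h(6) = 8; h(7) = 5; h(8) = 6; h(9) = 6; h(10) = 0 → root.
Roots: {10}.

1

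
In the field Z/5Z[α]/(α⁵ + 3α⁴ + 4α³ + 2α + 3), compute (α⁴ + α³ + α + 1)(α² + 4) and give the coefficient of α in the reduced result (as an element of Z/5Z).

0

Multiply in Z/5Z[α]: (α⁴ + α³ + α + 1)·(α² + 4) = α⁶ + α⁵ + 4α⁴ + α² + 4α + 4.
Reduce using α⁵ ≡ 2α⁴ + α³ + 3α + 2 (mod α⁵ + 3α⁴ + 4α³ + 2α + 3).
Reduced: α⁴ + 3α³ + 4α².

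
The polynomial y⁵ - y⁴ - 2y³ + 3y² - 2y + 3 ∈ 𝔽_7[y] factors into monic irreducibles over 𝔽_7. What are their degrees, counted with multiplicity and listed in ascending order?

5

Write h(y) = y⁵ - y⁴ - 2y³ + 3y² - 2y + 3.
Complete factorization: h(y) = (y⁵ - y⁴ - 2y³ + 3y² - 2y + 3).
Factor degrees with multiplicity: 5 = 5.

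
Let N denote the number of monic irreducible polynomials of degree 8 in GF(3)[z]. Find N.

810

By the necklace-counting formula, N_3(8) = (1/8) Σ_{d|8} μ(8/d)·3^d.
Divisors of 8: 1, 2, 4, 8; μ(8/d) for each: 0, 0, -1, 1.
Σ = − 3^4 + 3^8 = 6480.
N = 6480/8 = 810.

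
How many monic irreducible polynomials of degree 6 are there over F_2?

The number of monic irreducibles of degree 6 over GF(2) is (1/6)·Σ_{d∣6} μ(6/d) 2^d.
Divisors of 6: 1, 2, 3, 6; μ(6/d) for each: 1, -1, -1, 1.
Σ = 2^1 − 2^2 − 2^3 + 2^6 = 54.
N = 54/6 = 9.

9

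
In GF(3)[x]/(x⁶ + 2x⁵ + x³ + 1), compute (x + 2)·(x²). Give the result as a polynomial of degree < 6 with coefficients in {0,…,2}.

Multiply in GF(3)[x]: (x + 2)·(x²) = x³ + 2x².
Reduced: x³ + 2x².

x^3 + 2x^2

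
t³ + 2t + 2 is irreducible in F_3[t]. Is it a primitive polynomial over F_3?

No

Write f(t) = t³ + 2t + 2.
|GF(3^3)^×| = 3^3 − 1 = 26. Prime factorization: 26 = 2·13.
f is primitive ⇔ t has order 26 in GF(3)[t]/(f), i.e. t^(26/q) ≠ 1 for each prime q | 26.
t^(13) mod f = 1
t^(2) mod f = t².
Since t^(13) = 1, the order of t divides 13 < 26; not primitive.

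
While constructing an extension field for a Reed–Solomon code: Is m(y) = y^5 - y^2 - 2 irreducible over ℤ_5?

Check for roots in ℤ_5: m(0) = 3; m(1) = 3; m(2) = 1; m(3) = 2; m(4) = 1.
No roots, so no linear factors.
Degree-2 irreducible divisors: test the 10 monic irreducibles of degree 2 over GF(5).
None of them divide m (all give nonzero remainder).
No irreducible factor of degree ≤ 2 exists, so m is irreducible over GF(5).

Yes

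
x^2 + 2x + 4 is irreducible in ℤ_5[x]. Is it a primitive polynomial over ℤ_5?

Write f(x) = x^2 + 2x + 4.
|GF(5^2)^×| = 5^2 − 1 = 24. Prime factorization: 24 = 2^3·3.
f is primitive ⇔ x has order 24 in GF(5)[x]/(f), i.e. x^(24/q) ≠ 1 for each prime q | 24.
x^(12) mod f = 1
x^(8) mod f = 2x + 4.
Since x^(12) = 1, the order of x divides 12 < 24; not primitive.

No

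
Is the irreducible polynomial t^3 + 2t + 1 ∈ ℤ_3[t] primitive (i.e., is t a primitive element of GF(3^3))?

Write f(t) = t^3 + 2t + 1.
|GF(3^3)^×| = 3^3 − 1 = 26. Prime factorization: 26 = 2·13.
f is primitive ⇔ t has order 26 in GF(3)[t]/(f), i.e. t^(26/q) ≠ 1 for each prime q | 26.
t^(13) mod f = 2.
t^(2) mod f = t^2.
None equal 1, so t has full order 26; f is primitive.

Yes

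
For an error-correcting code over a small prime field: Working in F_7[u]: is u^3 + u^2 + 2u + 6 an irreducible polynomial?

Write f(u) = u^3 + u^2 + 2u + 6.
Check for roots in F_7: f(0) = 6; f(1) = 3; f(2) = 1; f(3) = 6; f(4) = 3; f(5) = 5; f(6) = 4.
No roots. A degree-3 polynomial over a field with no linear factor is irreducible.

Yes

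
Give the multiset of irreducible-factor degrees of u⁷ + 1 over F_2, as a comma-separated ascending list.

Write h(u) = u⁷ + 1.
Roots in F_2: h(0) = 1; h(1) = 0 → root.
Linear factors from roots: (u + 1).
Complete factorization: h(u) = (u + 1)·(u³ + u + 1)·(u³ + u² + 1).
Factor degrees with multiplicity: 1 + 3 + 3 = 7.

1, 3, 3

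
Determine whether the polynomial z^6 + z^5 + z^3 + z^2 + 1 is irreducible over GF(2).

Yes

Write P(z) = z^6 + z^5 + z^3 + z^2 + 1.
Check for roots in GF(2): P(0) = 1; P(1) = 1.
No roots, so no linear factors.
Monic irreducibles of degree 2 over GF(2): z^2 + z + 1.
None of them divide P (all give nonzero remainder).
Monic irreducibles of degree 3 over GF(2): z^3 + z + 1, z^3 + z^2 + 1.
None of them divide P (all give nonzero remainder).
No irreducible factor of degree ≤ 3 exists, so P is irreducible over GF(2).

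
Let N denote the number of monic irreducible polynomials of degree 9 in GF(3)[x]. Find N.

By the necklace-counting formula, N_3(9) = (1/9) Σ_{d|9} μ(9/d)·3^d.
Divisors of 9: 1, 3, 9; μ(9/d) for each: 0, -1, 1.
Σ = − 3^3 + 3^9 = 19656.
N = 19656/9 = 2184.

2184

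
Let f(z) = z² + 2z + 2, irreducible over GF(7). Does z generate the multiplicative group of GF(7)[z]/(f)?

No

|GF(7^2)^×| = 7^2 − 1 = 48. Prime factorization: 48 = 2^4·3.
f is primitive ⇔ z has order 48 in GF(7)[z]/(f), i.e. z^(48/q) ≠ 1 for each prime q | 48.
z^(24) mod f = 1
z^(16) mod f = 4.
Since z^(24) = 1, the order of z divides 24 < 48; not primitive.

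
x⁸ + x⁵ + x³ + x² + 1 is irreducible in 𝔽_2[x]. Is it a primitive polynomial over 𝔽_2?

Write f(x) = x⁸ + x⁵ + x³ + x² + 1.
|GF(2^8)^×| = 2^8 − 1 = 255. Prime factorization: 255 = 3·5·17.
f is primitive ⇔ x has order 255 in GF(2)[x]/(f), i.e. x^(255/q) ≠ 1 for each prime q | 255.
x^(85) mod f = x⁷ + x⁵ + x⁴ + x³ + x² + x.
x^(51) mod f = x⁷ + x⁶ + x⁴ + x³ + x².
x^(15) mod f = x⁷ + x⁶ + x⁵ + x².
None equal 1, so x has full order 255; f is primitive.

Yes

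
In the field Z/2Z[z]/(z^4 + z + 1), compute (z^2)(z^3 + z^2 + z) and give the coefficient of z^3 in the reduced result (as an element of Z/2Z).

1

Multiply in Z/2Z[z]: (z^2)·(z^3 + z^2 + z) = z^5 + z^4 + z^3.
Reduce using z^4 ≡ z + 1 (mod z^4 + z + 1).
Reduced: z^3 + z^2 + 1.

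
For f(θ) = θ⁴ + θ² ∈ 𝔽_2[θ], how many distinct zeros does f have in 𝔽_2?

2

Evaluate at each of the 2 elements of 𝔽_2:
f(0) = 0 → root; f(1) = 0 → root.
Roots: {0, 1}.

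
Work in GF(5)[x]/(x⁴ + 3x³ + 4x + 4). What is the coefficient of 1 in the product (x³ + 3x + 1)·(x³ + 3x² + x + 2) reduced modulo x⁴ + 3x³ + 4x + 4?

1

Multiply in GF(5)[x]: (x³ + 3x + 1)·(x³ + 3x² + x + 2) = x⁶ + 3x⁵ + 4x⁴ + 2x³ + x² + 2x + 2.
Reduce using x⁴ ≡ 2x³ + x + 1 (mod x⁴ + 3x³ + 4x + 4).
Reduced: x³ + 2x² + x + 1.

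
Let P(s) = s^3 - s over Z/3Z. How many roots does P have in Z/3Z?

Evaluate at each of the 3 elements of Z/3Z:
P(0) = 0 → root; P(1) = 0 → root; P(2) = 0 → root.
Roots: {0, 1, 2}.

3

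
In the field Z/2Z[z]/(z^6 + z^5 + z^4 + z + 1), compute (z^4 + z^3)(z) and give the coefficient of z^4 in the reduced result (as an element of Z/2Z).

1

Multiply in Z/2Z[z]: (z^4 + z^3)·(z) = z^5 + z^4.
Reduced: z^5 + z^4.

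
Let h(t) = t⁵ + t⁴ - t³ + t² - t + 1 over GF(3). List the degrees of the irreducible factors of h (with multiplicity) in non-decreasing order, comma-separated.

Roots in GF(3): h(0) = 1; h(1) = 2; h(2) = 1.
Complete factorization: h(t) = (t² - t - 1)·(t³ - t² - t - 1).
Factor degrees with multiplicity: 2 + 3 = 5.

2, 3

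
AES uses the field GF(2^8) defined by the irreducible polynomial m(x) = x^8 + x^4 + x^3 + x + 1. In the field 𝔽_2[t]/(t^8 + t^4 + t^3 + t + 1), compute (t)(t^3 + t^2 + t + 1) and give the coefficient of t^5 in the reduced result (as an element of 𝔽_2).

0

Multiply in 𝔽_2[t]: (t)·(t^3 + t^2 + t + 1) = t^4 + t^3 + t^2 + t.
Reduced: t^4 + t^3 + t^2 + t.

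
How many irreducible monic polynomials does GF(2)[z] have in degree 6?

9

Gauss's count: N_{2}(6) = (1/6) Σ_{d|6} μ(6/d)·2^d.
Divisors of 6: 1, 2, 3, 6; μ(6/d) for each: 1, -1, -1, 1.
Σ = 2^1 − 2^2 − 2^3 + 2^6 = 54.
N = 54/6 = 9.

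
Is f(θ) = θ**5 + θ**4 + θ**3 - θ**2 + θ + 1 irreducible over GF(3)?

Check for roots in GF(3): f(0) = 1; f(1) = 1; f(2) = 1.
No roots, so no linear factors.
Monic irreducibles of degree 2 over GF(3): θ**2 + 1, θ**2 + θ - 1, θ**2 - θ - 1.
None of them divide f (all give nonzero remainder).
No irreducible factor of degree ≤ 2 exists, so f is irreducible over GF(3).

Yes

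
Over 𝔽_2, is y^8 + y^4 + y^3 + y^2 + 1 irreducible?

Write h(y) = y^8 + y^4 + y^3 + y^2 + 1.
Check for roots in 𝔽_2: h(0) = 1; h(1) = 1.
No roots, so no linear factors.
Monic irreducibles of degree 2 over GF(2): y^2 + y + 1.
None of them divide h (all give nonzero remainder).
Monic irreducibles of degree 3 over GF(2): y^3 + y + 1, y^3 + y^2 + 1.
None of them divide h (all give nonzero remainder).
Monic irreducibles of degree 4 over GF(2): y^4 + y + 1, y^4 + y^3 + 1, y^4 + y^3 + y^2 + y + 1.
None of them divide h (all give nonzero remainder).
No irreducible factor of degree ≤ 4 exists, so h is irreducible over GF(2).

Yes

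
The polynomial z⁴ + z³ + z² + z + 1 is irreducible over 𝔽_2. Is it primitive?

Write f(z) = z⁴ + z³ + z² + z + 1.
|GF(2^4)^×| = 2^4 − 1 = 15. Prime factorization: 15 = 3·5.
f is primitive ⇔ z has order 15 in GF(2)[z]/(f), i.e. z^(15/q) ≠ 1 for each prime q | 15.
z^(5) mod f = 1
z^(3) mod f = z³.
Since z^(5) = 1, the order of z divides 5 < 15; not primitive.

No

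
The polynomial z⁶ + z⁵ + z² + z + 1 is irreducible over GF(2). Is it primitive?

Write f(z) = z⁶ + z⁵ + z² + z + 1.
|GF(2^6)^×| = 2^6 − 1 = 63. Prime factorization: 63 = 3^2·7.
f is primitive ⇔ z has order 63 in GF(2)[z]/(f), i.e. z^(63/q) ≠ 1 for each prime q | 63.
z^(21) mod f = z⁵ + z³ + z².
z^(9) mod f = z³ + z² + 1.
None equal 1, so z has full order 63; f is primitive.

Yes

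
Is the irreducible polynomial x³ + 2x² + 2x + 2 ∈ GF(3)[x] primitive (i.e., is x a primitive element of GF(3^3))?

No

Write f(x) = x³ + 2x² + 2x + 2.
|GF(3^3)^×| = 3^3 − 1 = 26. Prime factorization: 26 = 2·13.
f is primitive ⇔ x has order 26 in GF(3)[x]/(f), i.e. x^(26/q) ≠ 1 for each prime q | 26.
x^(13) mod f = 1
x^(2) mod f = x².
Since x^(13) = 1, the order of x divides 13 < 26; not primitive.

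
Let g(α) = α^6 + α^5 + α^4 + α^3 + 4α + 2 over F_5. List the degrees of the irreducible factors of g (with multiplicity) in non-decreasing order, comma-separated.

Roots in F_5: g(0) = 2; g(1) = 0 → root; g(2) = 0 → root; g(3) = 4; g(4) = 3.
Linear factors from roots: (α + 4), (α + 3).
Complete factorization: g(α) = (α + 4)·(α + 3)^3·(α^2 + 3α + 4).
Factor degrees with multiplicity: 1 + 1 + 1 + 1 + 2 = 6.

1, 1, 1, 1, 2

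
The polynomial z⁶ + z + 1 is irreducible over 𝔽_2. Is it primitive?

Write f(z) = z⁶ + z + 1.
|GF(2^6)^×| = 2^6 − 1 = 63. Prime factorization: 63 = 3^2·7.
f is primitive ⇔ z has order 63 in GF(2)[z]/(f), i.e. z^(63/q) ≠ 1 for each prime q | 63.
z^(21) mod f = z⁵ + z⁴ + z³ + z + 1.
z^(9) mod f = z⁴ + z³.
None equal 1, so z has full order 63; f is primitive.

Yes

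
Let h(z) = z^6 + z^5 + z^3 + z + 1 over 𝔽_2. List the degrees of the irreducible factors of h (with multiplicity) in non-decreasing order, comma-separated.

Roots in 𝔽_2: h(0) = 1; h(1) = 1.
Complete factorization: h(z) = (z^2 + z + 1)^3.
Factor degrees with multiplicity: 2 + 2 + 2 = 6.

2, 2, 2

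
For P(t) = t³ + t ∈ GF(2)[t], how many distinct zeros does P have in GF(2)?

Evaluate at each of the 2 elements of GF(2):
P(0) = 0 → root; P(1) = 0 → root.
Roots: {0, 1}.

2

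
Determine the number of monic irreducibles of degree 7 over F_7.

117648

The number of monic irreducibles of degree 7 over GF(7) is (1/7)·Σ_{d∣7} μ(7/d) 7^d.
Divisors of 7: 1, 7; μ(7/d) for each: -1, 1.
Σ = − 7^1 + 7^7 = 823536.
N = 823536/7 = 117648.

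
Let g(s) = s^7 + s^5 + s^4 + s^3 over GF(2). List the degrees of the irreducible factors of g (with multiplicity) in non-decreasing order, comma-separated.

Roots in GF(2): g(0) = 0 → root; g(1) = 0 → root.
Linear factors from roots: (s), (s + 1).
Complete factorization: g(s) = (s + 1)·(s)^3·(s^3 + s^2 + 1).
Factor degrees with multiplicity: 1 + 1 + 1 + 1 + 3 = 7.

1, 1, 1, 1, 3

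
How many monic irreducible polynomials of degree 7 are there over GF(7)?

By the necklace-counting formula, N_7(7) = (1/7) Σ_{d|7} μ(7/d)·7^d.
Divisors of 7: 1, 7; μ(7/d) for each: -1, 1.
Σ = − 7^1 + 7^7 = 823536.
N = 823536/7 = 117648.

117648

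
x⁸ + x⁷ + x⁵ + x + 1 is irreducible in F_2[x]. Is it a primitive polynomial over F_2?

No

Write f(x) = x⁸ + x⁷ + x⁵ + x + 1.
|GF(2^8)^×| = 2^8 − 1 = 255. Prime factorization: 255 = 3·5·17.
f is primitive ⇔ x has order 255 in GF(2)[x]/(f), i.e. x^(255/q) ≠ 1 for each prime q | 255.
x^(85) mod f = 1
x^(51) mod f = x⁶ + x⁴ + x³ + x.
x^(15) mod f = x⁵ + x⁴ + x³.
Since x^(85) = 1, the order of x divides 85 < 255; not primitive.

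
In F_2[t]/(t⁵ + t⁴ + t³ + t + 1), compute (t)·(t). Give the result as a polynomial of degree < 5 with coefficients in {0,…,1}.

Multiply in F_2[t]: (t)·(t) = t².
Reduced: t².

t^2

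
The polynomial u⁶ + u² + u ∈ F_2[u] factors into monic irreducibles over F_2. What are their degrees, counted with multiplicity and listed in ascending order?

1, 2, 3

Write g(u) = u⁶ + u² + u.
Roots in F_2: g(0) = 0 → root; g(1) = 1.
Linear factors from roots: (u).
Complete factorization: g(u) = (u)·(u² + u + 1)·(u³ + u² + 1).
Factor degrees with multiplicity: 1 + 2 + 3 = 6.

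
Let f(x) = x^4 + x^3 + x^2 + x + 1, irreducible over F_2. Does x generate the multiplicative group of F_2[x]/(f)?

No

|GF(2^4)^×| = 2^4 − 1 = 15. Prime factorization: 15 = 3·5.
f is primitive ⇔ x has order 15 in GF(2)[x]/(f), i.e. x^(15/q) ≠ 1 for each prime q | 15.
x^(5) mod f = 1
x^(3) mod f = x^3.
Since x^(5) = 1, the order of x divides 5 < 15; not primitive.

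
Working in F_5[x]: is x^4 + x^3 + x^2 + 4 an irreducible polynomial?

No

Write P(x) = x^4 + x^3 + x^2 + 4.
Check for roots in F_5: P(0) = 4; P(1) = 2; P(2) = 2; P(3) = 1; P(4) = 0 → root.
P(4) = 0, so (x − 4) divides P(x); P is reducible.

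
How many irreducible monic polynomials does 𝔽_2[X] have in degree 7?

18

By the necklace-counting formula, N_2(7) = (1/7) Σ_{d|7} μ(7/d)·2^d.
Divisors of 7: 1, 7; μ(7/d) for each: -1, 1.
Σ = − 2^1 + 2^7 = 126.
N = 126/7 = 18.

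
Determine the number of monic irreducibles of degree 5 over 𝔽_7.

3360

The number of monic irreducibles of degree 5 over GF(7) is (1/5)·Σ_{d∣5} μ(5/d) 7^d.
Divisors of 5: 1, 5; μ(5/d) for each: -1, 1.
Σ = − 7^1 + 7^5 = 16800.
N = 16800/5 = 3360.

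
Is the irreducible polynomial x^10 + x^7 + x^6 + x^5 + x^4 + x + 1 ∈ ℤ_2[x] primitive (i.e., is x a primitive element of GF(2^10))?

Write f(x) = x^10 + x^7 + x^6 + x^5 + x^4 + x + 1.
|GF(2^10)^×| = 2^10 − 1 = 1023. Prime factorization: 1023 = 3·11·31.
f is primitive ⇔ x has order 1023 in GF(2)[x]/(f), i.e. x^(1023/q) ≠ 1 for each prime q | 1023.
x^(341) mod f = x^9 + x^7 + x^5 + x^4 + x^3 + x^2 + 1.
x^(93) mod f = x^8 + x^7 + x^6 + x^5 + x + 1.
x^(33) mod f = x^9 + x^6 + x^5 + 1.
None equal 1, so x has full order 1023; f is primitive.

Yes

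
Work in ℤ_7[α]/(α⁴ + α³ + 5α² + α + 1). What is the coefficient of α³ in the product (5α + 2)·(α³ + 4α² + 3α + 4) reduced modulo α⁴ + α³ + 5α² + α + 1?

3

Multiply in ℤ_7[α]: (5α + 2)·(α³ + 4α² + 3α + 4) = 5α⁴ + α³ + 2α² + 5α + 1.
Reduce using α⁴ ≡ 6α³ + 2α² + 6α + 6 (mod α⁴ + α³ + 5α² + α + 1).
Reduced: 3α³ + 5α² + 3.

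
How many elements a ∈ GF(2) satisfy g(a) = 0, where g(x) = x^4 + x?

2

Evaluate at each of the 2 elements of GF(2):
g(0) = 0 → root; g(1) = 0 → root.
Roots: {0, 1}.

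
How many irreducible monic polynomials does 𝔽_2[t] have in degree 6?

9

Gauss's count: N_{2}(6) = (1/6) Σ_{d|6} μ(6/d)·2^d.
Divisors of 6: 1, 2, 3, 6; μ(6/d) for each: 1, -1, -1, 1.
Σ = 2^1 − 2^2 − 2^3 + 2^6 = 54.
N = 54/6 = 9.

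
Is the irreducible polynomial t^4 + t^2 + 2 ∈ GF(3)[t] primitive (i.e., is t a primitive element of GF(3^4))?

Write f(t) = t^4 + t^2 + 2.
|GF(3^4)^×| = 3^4 − 1 = 80. Prime factorization: 80 = 2^4·5.
f is primitive ⇔ t has order 80 in GF(3)[t]/(f), i.e. t^(80/q) ≠ 1 for each prime q | 80.
t^(40) mod f = 2.
t^(16) mod f = 1
Since t^(16) = 1, the order of t divides 16 < 80; not primitive.

No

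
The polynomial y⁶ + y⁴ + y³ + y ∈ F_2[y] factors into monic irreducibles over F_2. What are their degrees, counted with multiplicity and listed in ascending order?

Write g(y) = y⁶ + y⁴ + y³ + y.
Roots in F_2: g(0) = 0 → root; g(1) = 0 → root.
Linear factors from roots: (y), (y + 1).
Complete factorization: g(y) = (y)·(y + 1)^3·(y² + y + 1).
Factor degrees with multiplicity: 1 + 1 + 1 + 1 + 2 = 6.

1, 1, 1, 1, 2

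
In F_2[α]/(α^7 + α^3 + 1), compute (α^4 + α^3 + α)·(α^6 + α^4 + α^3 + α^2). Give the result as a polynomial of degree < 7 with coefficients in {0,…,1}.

α^6 + α^5 + α^3 + α^2 + α + 1

Multiply in F_2[α]: (α^4 + α^3 + α)·(α^6 + α^4 + α^3 + α^2) = α^10 + α^9 + α^8 + α^7 + α^4 + α^3.
Reduce using α^7 ≡ α^3 + 1 (mod α^7 + α^3 + 1).
Reduced: α^6 + α^5 + α^3 + α^2 + α + 1.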